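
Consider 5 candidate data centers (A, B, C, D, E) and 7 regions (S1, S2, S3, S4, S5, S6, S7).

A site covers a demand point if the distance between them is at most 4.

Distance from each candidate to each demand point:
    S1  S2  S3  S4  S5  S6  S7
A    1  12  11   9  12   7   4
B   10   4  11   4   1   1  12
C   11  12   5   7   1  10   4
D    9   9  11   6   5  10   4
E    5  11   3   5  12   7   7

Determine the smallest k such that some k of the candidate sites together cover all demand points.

3

Coverage sets (demand points within 4 of each site):
  A: {S1, S7}
  B: {S2, S4, S5, S6}
  C: {S5, S7}
  D: {S7}
  E: {S3}
No 2 sites suffice: every size-2 union leaves at least one demand point uncovered.
But {A, B, E} covers everything, so the minimum is 3.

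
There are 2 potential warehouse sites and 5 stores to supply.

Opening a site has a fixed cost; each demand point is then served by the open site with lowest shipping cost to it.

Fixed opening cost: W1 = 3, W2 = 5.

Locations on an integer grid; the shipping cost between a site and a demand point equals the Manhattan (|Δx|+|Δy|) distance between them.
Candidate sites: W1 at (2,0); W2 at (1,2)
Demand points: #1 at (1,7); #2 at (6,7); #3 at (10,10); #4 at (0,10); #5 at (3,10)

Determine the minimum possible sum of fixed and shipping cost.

56

Open {W2}: assign each demand point to its cheapest open site.
  #1→W2 5, #2→W2 10, #3→W2 17, #4→W2 9, #5→W2 10
  shipping cost 51, fixed 5 → total 56.
Compare {W1, W2}: shipping cost 51 + fixed 8 = 59.
Compare {W1}: shipping cost 60 + fixed 3 = 63.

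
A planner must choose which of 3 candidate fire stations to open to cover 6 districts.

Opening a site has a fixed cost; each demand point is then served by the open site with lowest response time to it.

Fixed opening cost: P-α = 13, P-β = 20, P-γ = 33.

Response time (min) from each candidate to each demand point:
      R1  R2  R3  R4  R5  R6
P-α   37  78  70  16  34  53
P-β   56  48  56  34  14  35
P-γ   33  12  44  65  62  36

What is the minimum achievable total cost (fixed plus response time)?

Open {P-α, P-β, P-γ}: assign each demand point to its cheapest open site.
  R1→P-γ 33, R2→P-γ 12, R3→P-γ 44, R4→P-α 16, R5→P-β 14, R6→P-β 35
  response time 154, fixed 66 → total 220.
Compare {P-α, P-γ}: response time 175 + fixed 46 = 221.
Compare {P-β, P-γ}: response time 172 + fixed 53 = 225.
Compare {P-α, P-β}: response time 206 + fixed 33 = 239.
All other subsets cost ≥ 221. Minimum total cost: 220.

220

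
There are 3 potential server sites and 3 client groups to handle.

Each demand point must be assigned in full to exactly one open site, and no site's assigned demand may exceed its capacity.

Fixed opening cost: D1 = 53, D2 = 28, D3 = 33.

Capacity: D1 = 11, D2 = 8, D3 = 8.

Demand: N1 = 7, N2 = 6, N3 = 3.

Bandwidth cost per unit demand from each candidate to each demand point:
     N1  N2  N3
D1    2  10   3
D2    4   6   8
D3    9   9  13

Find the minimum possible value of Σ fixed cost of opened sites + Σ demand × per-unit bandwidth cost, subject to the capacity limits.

Open {D1, D2}; cheapest assignment that respects the capacities:
  D1 (cap 11, load 10): N1, N3 — cost 7×2 + 3×3 = 23
  D2 (cap 8, load 6): N2 — cost 6×6 = 36
  Shipping 59, fixed 81 → total 140.
  Any other capacity-feasible assignment to {D1, D2} ships for at least 59.
Compare {D1, D3}: its best feasible assignment gives total 163.
Compare {D1, D2, D3}: its best feasible assignment gives total 173.
Every other set of open sites that can feasibly serve all demand totals ≥ 163 even under its best assignment. Minimum: 140.

140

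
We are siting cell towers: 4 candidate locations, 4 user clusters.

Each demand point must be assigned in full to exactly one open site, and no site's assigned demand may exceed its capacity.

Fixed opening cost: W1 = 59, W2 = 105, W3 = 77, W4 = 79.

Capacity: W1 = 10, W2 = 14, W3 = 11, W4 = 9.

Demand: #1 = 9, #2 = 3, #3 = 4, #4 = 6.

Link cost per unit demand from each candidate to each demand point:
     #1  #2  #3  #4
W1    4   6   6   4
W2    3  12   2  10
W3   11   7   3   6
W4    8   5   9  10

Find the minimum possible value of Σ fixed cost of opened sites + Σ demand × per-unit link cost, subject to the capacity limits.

Open {W1, W2}; cheapest assignment that respects the capacities:
  W1 (cap 10, load 9): #2, #4 — cost 3×6 + 6×4 = 42
  W2 (cap 14, load 13): #1, #3 — cost 9×3 + 4×2 = 35
  Shipping 77, fixed 164 → total 241.
  Any other capacity-feasible assignment to {W1, W2} ships for at least 77.
Compare {W2, W3}: its best feasible assignment gives total 274.
Compare {W2, W4}: its best feasible assignment gives total 294.
Every other set of open sites that can feasibly serve all demand totals ≥ 274 even under its best assignment. Minimum: 241.

241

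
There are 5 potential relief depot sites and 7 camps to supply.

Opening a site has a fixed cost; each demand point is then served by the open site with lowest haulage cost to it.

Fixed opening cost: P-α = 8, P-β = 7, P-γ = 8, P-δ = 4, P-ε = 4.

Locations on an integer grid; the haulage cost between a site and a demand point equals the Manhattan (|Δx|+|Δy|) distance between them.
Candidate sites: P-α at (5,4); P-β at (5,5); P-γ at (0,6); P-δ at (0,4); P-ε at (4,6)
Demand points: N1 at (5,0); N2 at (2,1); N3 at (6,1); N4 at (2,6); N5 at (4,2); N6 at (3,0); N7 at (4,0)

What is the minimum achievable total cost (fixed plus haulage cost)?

41

Open {P-α}: assign each demand point to its cheapest open site.
  N1→P-α 4, N2→P-α 6, N3→P-α 4, N4→P-α 5, N5→P-α 3, N6→P-α 6, N7→P-α 5
  haulage cost 33, fixed 8 → total 41.
Compare {P-α, P-ε}: haulage cost 30 + fixed 12 = 42.
Compare {P-α, P-δ}: haulage cost 31 + fixed 12 = 43.
Compare {P-ε}: haulage cost 40 + fixed 4 = 44.
All other subsets cost ≥ 42. Minimum total cost: 41.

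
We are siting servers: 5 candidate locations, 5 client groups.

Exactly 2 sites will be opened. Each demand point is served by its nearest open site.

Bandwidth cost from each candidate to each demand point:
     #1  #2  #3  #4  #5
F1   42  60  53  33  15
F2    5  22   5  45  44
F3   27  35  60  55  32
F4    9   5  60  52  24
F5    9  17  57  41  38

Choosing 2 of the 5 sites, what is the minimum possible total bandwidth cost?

80

Open {F1, F2}.
  #1→F2 5, #2→F2 22, #3→F2 5, #4→F1 33, #5→F1 15  ⇒ total 80.
Compare {F2, F4}: total 84.
Compare {F2, F5}: total 106.
No size-2 selection does better; minimum is 80.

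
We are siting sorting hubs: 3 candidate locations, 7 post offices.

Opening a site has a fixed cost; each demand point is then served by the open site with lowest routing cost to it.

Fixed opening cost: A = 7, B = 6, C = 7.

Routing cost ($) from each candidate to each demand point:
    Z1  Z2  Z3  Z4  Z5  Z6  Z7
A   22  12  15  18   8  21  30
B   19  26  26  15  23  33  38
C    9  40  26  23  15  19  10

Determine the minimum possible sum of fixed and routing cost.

Open {A, C}: assign each demand point to its cheapest open site.
  Z1→C 9, Z2→A 12, Z3→A 15, Z4→A 18, Z5→A 8, Z6→C 19, Z7→C 10
  routing cost 91, fixed 14 → total 105.
Compare {A, B, C}: routing cost 88 + fixed 20 = 108.
Compare {A}: routing cost 126 + fixed 7 = 133.
Compare {A, B}: routing cost 120 + fixed 13 = 133.
All other subsets cost ≥ 108. Minimum total cost: 105.

105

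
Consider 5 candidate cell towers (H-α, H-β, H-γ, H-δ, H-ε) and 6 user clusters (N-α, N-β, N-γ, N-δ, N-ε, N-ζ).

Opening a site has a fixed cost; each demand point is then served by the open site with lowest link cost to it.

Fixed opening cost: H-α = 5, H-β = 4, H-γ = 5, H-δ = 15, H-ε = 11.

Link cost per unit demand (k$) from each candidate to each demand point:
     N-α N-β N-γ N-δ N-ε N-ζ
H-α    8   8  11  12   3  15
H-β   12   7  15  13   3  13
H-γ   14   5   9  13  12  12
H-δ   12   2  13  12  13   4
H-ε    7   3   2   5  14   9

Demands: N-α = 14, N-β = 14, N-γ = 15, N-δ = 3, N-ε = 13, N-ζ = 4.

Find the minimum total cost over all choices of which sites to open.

256

Open {H-β, H-δ, H-ε}: assign each demand point to its cheapest open site.
  N-α→H-ε 14×7=98, N-β→H-δ 14×2=28, N-γ→H-ε 15×2=30, N-δ→H-ε 3×5=15, N-ε→H-β 13×3=39, N-ζ→H-δ 4×4=16
  link cost 226, fixed 30 → total 256.
Compare {H-α, H-δ, H-ε}: link cost 226 + fixed 31 = 257.
Compare {H-α, H-β, H-δ, H-ε}: link cost 226 + fixed 35 = 261.
Compare {H-β, H-γ, H-δ, H-ε}: link cost 226 + fixed 35 = 261.
All other subsets cost ≥ 257. Minimum total cost: 256.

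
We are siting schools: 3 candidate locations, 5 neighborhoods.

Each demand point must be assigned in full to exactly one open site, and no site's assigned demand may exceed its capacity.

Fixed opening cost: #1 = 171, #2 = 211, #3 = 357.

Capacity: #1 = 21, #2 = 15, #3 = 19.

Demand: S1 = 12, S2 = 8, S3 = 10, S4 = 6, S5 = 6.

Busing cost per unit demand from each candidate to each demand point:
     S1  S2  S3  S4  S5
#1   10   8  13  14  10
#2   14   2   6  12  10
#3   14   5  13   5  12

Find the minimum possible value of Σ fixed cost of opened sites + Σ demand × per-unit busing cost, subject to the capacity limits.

1049

Open {#1, #2, #3}; cheapest assignment that respects the capacities:
  #1 (cap 21, load 18): S1, S5 — cost 12×10 + 6×10 = 180
  #2 (cap 15, load 10): S3 — cost 10×6 = 60
  #3 (cap 19, load 14): S2, S4 — cost 8×5 + 6×5 = 70
  Shipping 310, fixed 739 → total 1049.
  Any other capacity-feasible assignment to {#1, #2, #3} ships for at least 310.
Total demand is 42 and no other set of sites has combined capacity ≥ 42, so {#1, #2, #3} is the only feasible choice of open sites. Minimum: 1049.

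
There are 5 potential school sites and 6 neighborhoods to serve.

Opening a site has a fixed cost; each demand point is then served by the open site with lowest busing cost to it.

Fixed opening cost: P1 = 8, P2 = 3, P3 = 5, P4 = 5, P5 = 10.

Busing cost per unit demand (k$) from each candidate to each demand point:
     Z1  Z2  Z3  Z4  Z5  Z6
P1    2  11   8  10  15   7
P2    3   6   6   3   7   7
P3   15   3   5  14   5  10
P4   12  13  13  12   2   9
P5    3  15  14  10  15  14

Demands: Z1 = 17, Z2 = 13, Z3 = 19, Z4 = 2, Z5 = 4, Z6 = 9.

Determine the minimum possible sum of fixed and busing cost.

266

Open {P1, P2, P3, P4}: assign each demand point to its cheapest open site.
  Z1→P1 17×2=34, Z2→P3 13×3=39, Z3→P3 19×5=95, Z4→P2 2×3=6, Z5→P4 4×2=8, Z6→P1 9×7=63
  busing cost 245, fixed 21 → total 266.
Compare {P1, P2, P3}: busing cost 257 + fixed 16 = 273.
Compare {P2, P3, P4}: busing cost 262 + fixed 13 = 275.
Compare {P1, P2, P3, P4, P5}: busing cost 245 + fixed 31 = 276.
All other subsets cost ≥ 273. Minimum total cost: 266.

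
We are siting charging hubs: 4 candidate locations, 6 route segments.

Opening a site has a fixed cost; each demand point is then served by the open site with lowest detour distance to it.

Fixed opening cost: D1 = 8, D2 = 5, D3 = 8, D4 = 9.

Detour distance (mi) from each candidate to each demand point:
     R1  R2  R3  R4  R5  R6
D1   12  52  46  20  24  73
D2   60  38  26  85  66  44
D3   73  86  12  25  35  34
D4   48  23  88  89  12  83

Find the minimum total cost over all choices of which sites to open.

138

Open {D1, D3, D4}: assign each demand point to its cheapest open site.
  R1→D1 12, R2→D4 23, R3→D3 12, R4→D1 20, R5→D4 12, R6→D3 34
  detour distance 113, fixed 25 → total 138.
Compare {D1, D2, D3, D4}: detour distance 113 + fixed 30 = 143.
Compare {D1, D2, D4}: detour distance 137 + fixed 22 = 159.
Compare {D1, D2, D3}: detour distance 140 + fixed 21 = 161.
All other subsets cost ≥ 143. Minimum total cost: 138.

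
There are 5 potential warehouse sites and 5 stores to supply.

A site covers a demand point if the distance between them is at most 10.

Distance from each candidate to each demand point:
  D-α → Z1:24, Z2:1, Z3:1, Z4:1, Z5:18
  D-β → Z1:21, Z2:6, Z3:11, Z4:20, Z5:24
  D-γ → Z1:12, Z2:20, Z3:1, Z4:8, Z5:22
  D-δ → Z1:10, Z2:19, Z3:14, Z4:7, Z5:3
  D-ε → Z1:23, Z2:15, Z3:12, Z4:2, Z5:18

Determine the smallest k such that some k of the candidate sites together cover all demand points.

2

Coverage sets (demand points within 10 of each site):
  D-α: {Z2, Z3, Z4}
  D-β: {Z2}
  D-γ: {Z3, Z4}
  D-δ: {Z1, Z4, Z5}
  D-ε: {Z4}
No single site covers all 5 demand points.
But {D-α, D-δ} covers everything, so the minimum is 2.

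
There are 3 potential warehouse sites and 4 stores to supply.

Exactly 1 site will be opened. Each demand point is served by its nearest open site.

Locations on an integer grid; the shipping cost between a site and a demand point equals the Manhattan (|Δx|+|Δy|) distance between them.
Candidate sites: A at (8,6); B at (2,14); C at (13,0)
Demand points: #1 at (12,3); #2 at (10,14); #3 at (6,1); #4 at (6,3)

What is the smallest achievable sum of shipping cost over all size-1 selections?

Open {A}.
  #1→A 7, #2→A 10, #3→A 7, #4→A 5  ⇒ total 29.
Compare {C}: total 39.
Compare {B}: total 61.

29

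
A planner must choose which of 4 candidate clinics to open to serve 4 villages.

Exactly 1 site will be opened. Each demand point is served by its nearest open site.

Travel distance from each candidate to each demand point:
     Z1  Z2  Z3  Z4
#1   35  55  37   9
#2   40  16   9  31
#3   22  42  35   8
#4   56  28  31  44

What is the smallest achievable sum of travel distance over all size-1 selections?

96

Open {#2}.
  Z1→#2 40, Z2→#2 16, Z3→#2 9, Z4→#2 31  ⇒ total 96.
Compare {#3}: total 107.
Compare {#1}: total 136.
No size-1 selection does better; minimum is 96.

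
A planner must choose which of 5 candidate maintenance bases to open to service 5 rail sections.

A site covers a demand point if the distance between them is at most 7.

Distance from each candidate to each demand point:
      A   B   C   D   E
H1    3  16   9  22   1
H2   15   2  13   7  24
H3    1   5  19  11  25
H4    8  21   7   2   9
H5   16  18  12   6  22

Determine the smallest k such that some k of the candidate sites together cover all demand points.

Coverage sets (demand points within 7 of each site):
  H1: {A, E}
  H2: {B, D}
  H3: {A, B}
  H4: {C, D}
  H5: {D}
No 2 sites suffice: every size-2 union leaves at least one demand point uncovered.
But {H1, H2, H4} covers everything, so the minimum is 3.

3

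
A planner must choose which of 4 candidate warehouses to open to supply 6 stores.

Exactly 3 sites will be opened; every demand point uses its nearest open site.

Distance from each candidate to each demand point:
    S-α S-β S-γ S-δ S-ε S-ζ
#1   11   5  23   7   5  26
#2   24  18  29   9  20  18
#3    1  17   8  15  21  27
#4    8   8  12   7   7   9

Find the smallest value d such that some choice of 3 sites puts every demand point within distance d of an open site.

9

Open {#1, #3, #4}.
  Farthest demand point is S-ζ at distance 9 (to #4); all others are ≤ 9.
With {#2, #3, #4} the worst case is 9.
With {#1, #2, #4} the worst case is 12.
No size-3 selection achieves below 9.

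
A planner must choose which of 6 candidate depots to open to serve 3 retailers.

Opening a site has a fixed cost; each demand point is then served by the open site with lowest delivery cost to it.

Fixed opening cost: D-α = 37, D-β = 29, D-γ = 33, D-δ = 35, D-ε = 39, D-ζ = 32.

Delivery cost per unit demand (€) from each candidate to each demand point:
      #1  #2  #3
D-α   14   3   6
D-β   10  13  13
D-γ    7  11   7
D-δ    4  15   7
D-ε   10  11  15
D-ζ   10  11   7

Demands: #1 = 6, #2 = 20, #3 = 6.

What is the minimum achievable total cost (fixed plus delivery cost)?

Open {D-α, D-δ}: assign each demand point to its cheapest open site.
  #1→D-δ 6×4=24, #2→D-α 20×3=60, #3→D-α 6×6=36
  delivery cost 120, fixed 72 → total 192.
Compare {D-α, D-γ}: delivery cost 138 + fixed 70 = 208.
Compare {D-α}: delivery cost 180 + fixed 37 = 217.
Compare {D-α, D-β, D-δ}: delivery cost 120 + fixed 101 = 221.
All other subsets cost ≥ 208. Minimum total cost: 192.

192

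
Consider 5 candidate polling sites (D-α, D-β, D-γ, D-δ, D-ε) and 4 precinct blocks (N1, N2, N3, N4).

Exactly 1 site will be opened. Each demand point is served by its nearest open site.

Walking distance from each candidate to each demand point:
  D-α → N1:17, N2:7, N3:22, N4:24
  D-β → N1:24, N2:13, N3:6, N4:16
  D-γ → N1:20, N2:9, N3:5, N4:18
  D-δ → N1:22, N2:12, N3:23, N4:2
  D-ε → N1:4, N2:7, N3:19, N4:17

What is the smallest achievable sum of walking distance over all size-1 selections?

47

Open {D-ε}.
  N1→D-ε 4, N2→D-ε 7, N3→D-ε 19, N4→D-ε 17  ⇒ total 47.
Compare {D-γ}: total 52.
Compare {D-β}: total 59.
No size-1 selection does better; minimum is 47.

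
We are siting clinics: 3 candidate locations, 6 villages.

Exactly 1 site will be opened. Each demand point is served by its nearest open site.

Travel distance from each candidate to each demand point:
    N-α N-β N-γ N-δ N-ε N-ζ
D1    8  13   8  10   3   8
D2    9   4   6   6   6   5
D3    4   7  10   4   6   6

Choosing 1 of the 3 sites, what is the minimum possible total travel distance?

36

Open {D2}.
  N-α→D2 9, N-β→D2 4, N-γ→D2 6, N-δ→D2 6, N-ε→D2 6, N-ζ→D2 5  ⇒ total 36.
Compare {D3}: total 37.
Compare {D1}: total 50.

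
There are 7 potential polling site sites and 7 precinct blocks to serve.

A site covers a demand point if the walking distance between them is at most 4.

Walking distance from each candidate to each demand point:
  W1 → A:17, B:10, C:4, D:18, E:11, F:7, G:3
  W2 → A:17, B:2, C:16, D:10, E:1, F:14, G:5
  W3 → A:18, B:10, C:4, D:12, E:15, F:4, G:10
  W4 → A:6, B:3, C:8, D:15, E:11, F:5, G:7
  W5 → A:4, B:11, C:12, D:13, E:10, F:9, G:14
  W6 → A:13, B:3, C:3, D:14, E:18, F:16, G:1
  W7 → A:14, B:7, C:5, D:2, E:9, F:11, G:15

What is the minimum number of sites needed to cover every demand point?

Coverage sets (demand points within 4 of each site):
  W1: {C, G}
  W2: {B, E}
  W3: {C, F}
  W4: {B}
  W5: {A}
  W6: {B, C, G}
  W7: {D}
No 4 sites suffice: every size-4 union leaves at least one demand point uncovered.
But {W1, W2, W3, W5, W7} covers everything, so the minimum is 5.

5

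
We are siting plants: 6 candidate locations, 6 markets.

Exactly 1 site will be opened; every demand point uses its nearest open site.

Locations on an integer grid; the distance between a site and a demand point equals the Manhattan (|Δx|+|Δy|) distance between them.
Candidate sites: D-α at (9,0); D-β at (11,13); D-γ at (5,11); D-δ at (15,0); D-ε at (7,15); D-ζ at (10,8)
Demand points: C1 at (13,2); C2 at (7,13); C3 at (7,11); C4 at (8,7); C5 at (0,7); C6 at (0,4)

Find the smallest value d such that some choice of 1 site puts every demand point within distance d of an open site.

14

Open {D-ζ}.
  Farthest demand point is C6 at distance 14 (to D-ζ); all others are ≤ 14.
With {D-α} the worst case is 16.
With {D-γ} the worst case is 17.
No size-1 selection achieves below 14.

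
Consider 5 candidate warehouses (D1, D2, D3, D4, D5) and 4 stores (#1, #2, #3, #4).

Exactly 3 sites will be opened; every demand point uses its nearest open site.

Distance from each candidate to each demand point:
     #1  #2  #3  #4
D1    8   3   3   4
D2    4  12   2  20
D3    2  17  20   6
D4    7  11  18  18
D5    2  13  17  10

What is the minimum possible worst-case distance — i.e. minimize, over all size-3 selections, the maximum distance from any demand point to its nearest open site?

Open {D1, D2, D3}.
  Farthest demand point is #4 at distance 4 (to D1); all others are ≤ 4.
With {D1, D2, D4} the worst case is 4.
With {D1, D2, D5} the worst case is 4.
No size-3 selection achieves below 4.

4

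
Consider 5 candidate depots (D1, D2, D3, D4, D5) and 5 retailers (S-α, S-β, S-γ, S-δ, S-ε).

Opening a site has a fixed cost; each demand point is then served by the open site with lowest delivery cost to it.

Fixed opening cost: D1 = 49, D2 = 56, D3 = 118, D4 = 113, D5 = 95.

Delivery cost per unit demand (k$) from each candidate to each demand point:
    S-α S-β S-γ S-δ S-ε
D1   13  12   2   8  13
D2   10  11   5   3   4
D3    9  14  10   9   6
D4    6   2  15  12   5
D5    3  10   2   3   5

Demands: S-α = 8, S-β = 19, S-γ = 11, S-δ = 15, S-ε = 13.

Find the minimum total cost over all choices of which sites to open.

Open {D4, D5}: assign each demand point to its cheapest open site.
  S-α→D5 8×3=24, S-β→D4 19×2=38, S-γ→D5 11×2=22, S-δ→D5 15×3=45, S-ε→D4 13×5=65
  delivery cost 194, fixed 208 → total 402.
Compare {D2, D4}: delivery cost 238 + fixed 169 = 407.
Compare {D1, D2, D4}: delivery cost 205 + fixed 218 = 423.
Compare {D5}: delivery cost 346 + fixed 95 = 441.
All other subsets cost ≥ 407. Minimum total cost: 402.

402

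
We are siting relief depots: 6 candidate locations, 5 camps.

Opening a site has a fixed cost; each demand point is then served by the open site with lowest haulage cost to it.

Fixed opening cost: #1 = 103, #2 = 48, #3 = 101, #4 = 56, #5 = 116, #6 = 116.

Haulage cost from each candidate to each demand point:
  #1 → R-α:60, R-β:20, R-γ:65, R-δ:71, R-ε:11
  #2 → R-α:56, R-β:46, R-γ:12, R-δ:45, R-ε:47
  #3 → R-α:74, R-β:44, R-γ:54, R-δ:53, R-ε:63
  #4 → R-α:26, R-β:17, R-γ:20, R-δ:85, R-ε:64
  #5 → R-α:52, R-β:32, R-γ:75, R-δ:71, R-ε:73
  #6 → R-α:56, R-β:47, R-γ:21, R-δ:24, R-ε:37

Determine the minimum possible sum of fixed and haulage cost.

Open {#2, #4}: assign each demand point to its cheapest open site.
  R-α→#4 26, R-β→#4 17, R-γ→#2 12, R-δ→#2 45, R-ε→#2 47
  haulage cost 147, fixed 104 → total 251.
Compare {#2}: haulage cost 206 + fixed 48 = 254.
Compare {#4}: haulage cost 212 + fixed 56 = 268.
Compare {#1, #2}: haulage cost 144 + fixed 151 = 295.
All other subsets cost ≥ 254. Minimum total cost: 251.

251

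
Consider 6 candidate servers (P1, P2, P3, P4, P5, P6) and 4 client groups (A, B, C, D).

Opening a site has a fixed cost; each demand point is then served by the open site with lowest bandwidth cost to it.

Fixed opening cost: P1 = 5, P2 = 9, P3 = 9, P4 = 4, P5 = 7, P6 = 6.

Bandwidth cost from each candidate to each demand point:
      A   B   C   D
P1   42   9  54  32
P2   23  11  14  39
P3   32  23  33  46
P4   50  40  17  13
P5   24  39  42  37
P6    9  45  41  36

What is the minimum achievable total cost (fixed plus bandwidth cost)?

Open {P1, P4, P6}: assign each demand point to its cheapest open site.
  A→P6 9, B→P1 9, C→P4 17, D→P4 13
  bandwidth cost 48, fixed 15 → total 63.
Compare {P2, P4, P6}: bandwidth cost 47 + fixed 19 = 66.
Compare {P1, P2, P4, P6}: bandwidth cost 45 + fixed 24 = 69.
Compare {P1, P4, P5, P6}: bandwidth cost 48 + fixed 22 = 70.
All other subsets cost ≥ 66. Minimum total cost: 63.

63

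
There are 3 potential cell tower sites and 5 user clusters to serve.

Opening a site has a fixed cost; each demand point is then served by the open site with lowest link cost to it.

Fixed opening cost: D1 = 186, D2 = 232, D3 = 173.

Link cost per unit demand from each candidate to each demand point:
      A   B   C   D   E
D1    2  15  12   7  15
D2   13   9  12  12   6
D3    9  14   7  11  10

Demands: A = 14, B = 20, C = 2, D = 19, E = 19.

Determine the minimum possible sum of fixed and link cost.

897

Open {D1, D2}: assign each demand point to its cheapest open site.
  A→D1 14×2=28, B→D2 20×9=180, C→D1 2×12=24, D→D1 19×7=133, E→D2 19×6=114
  link cost 479, fixed 418 → total 897.
Compare {D1}: link cost 770 + fixed 186 = 956.
Compare {D2}: link cost 728 + fixed 232 = 960.
Compare {D3}: link cost 819 + fixed 173 = 992.
All other subsets cost ≥ 956. Minimum total cost: 897.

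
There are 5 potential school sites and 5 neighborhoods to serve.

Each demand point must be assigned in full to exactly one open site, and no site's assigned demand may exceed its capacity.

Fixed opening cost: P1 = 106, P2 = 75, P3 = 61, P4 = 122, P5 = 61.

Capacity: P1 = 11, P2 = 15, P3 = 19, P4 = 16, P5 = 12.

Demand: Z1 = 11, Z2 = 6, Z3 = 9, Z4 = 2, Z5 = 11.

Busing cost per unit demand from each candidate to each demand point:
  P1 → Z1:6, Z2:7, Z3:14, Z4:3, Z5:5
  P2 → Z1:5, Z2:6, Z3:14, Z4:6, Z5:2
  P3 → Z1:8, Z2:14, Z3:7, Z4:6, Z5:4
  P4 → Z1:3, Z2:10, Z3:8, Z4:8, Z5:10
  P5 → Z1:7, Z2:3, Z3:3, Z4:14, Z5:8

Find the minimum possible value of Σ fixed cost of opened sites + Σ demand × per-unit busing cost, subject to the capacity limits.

Open {P2, P3, P5}; cheapest assignment that respects the capacities:
  P2 (cap 15, load 13): Z1, Z4 — cost 11×5 + 2×6 = 67
  P3 (cap 19, load 17): Z2, Z5 — cost 6×14 + 11×4 = 128
  P5 (cap 12, load 9): Z3 — cost 9×3 = 27
  Shipping 222, fixed 197 → total 419.
  Any other capacity-feasible assignment to {P2, P3, P5} ships for at least 222.
Compare {P3, P4, P5}: its best feasible assignment gives total 444.
Compare {P1, P3, P5}: its best feasible assignment gives total 461.
Every other set of open sites that can feasibly serve all demand totals ≥ 444 even under its best assignment. Minimum: 419.

419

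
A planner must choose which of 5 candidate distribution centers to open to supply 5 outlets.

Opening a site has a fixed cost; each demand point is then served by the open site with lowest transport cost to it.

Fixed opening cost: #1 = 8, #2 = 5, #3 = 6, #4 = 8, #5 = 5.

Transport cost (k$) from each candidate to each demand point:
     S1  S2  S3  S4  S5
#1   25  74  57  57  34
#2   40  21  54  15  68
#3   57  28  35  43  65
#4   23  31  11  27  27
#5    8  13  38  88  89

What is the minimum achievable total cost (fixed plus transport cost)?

92

Open {#2, #4, #5}: assign each demand point to its cheapest open site.
  S1→#5 8, S2→#5 13, S3→#4 11, S4→#2 15, S5→#4 27
  transport cost 74, fixed 18 → total 92.
Compare {#2, #3, #4, #5}: transport cost 74 + fixed 24 = 98.
Compare {#4, #5}: transport cost 86 + fixed 13 = 99.
Compare {#1, #2, #4, #5}: transport cost 74 + fixed 26 = 100.
All other subsets cost ≥ 98. Minimum total cost: 92.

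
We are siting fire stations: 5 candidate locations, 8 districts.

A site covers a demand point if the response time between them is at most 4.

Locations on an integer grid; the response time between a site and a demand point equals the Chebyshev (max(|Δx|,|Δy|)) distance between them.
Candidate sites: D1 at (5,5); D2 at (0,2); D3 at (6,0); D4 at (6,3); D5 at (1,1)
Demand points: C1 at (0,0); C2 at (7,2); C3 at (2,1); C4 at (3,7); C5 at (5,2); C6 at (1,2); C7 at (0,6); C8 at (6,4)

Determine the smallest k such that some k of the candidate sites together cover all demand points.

Coverage sets (demand points within 4 of each site):
  D1: {C2, C3, C4, C5, C6, C8}
  D2: {C1, C3, C6, C7}
  D3: {C2, C3, C5, C8}
  D4: {C2, C3, C4, C5, C8}
  D5: {C1, C3, C5, C6}
No single site covers all 8 demand points.
But {D1, D2} covers everything, so the minimum is 2.

2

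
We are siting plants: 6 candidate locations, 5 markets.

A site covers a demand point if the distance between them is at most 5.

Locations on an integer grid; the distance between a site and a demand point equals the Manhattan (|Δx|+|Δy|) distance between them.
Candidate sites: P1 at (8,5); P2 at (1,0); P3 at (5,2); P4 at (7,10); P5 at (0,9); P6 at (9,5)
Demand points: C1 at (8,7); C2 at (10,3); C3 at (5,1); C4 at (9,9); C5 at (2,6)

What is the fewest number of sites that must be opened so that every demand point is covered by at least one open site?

3

Coverage sets (demand points within 5 of each site):
  P1: {C1, C2, C4}
  P2: {C3}
  P3: {C3}
  P4: {C1, C4}
  P5: {C5}
  P6: {C1, C2, C4}
No 2 sites suffice: every size-2 union leaves at least one demand point uncovered.
But {P1, P2, P5} covers everything, so the minimum is 3.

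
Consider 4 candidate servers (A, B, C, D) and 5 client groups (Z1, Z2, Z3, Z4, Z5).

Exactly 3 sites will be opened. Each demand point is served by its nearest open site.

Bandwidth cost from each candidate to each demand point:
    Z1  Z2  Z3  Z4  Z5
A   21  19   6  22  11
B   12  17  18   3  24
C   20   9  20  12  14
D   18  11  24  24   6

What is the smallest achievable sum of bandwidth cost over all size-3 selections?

Open {A, B, D}.
  Z1→B 12, Z2→D 11, Z3→A 6, Z4→B 3, Z5→D 6  ⇒ total 38.
Compare {A, B, C}: total 41.
Compare {B, C, D}: total 48.
No size-3 selection does better; minimum is 38.

38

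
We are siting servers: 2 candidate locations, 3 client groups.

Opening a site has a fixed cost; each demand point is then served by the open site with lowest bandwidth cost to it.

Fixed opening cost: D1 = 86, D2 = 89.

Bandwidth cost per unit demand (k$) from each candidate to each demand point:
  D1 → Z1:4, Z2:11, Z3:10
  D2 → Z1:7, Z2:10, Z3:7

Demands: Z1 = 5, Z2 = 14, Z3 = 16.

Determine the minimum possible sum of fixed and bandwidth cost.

376

Open {D2}: assign each demand point to its cheapest open site.
  Z1→D2 5×7=35, Z2→D2 14×10=140, Z3→D2 16×7=112
  bandwidth cost 287, fixed 89 → total 376.
Compare {D1}: bandwidth cost 334 + fixed 86 = 420.
Compare {D1, D2}: bandwidth cost 272 + fixed 175 = 447.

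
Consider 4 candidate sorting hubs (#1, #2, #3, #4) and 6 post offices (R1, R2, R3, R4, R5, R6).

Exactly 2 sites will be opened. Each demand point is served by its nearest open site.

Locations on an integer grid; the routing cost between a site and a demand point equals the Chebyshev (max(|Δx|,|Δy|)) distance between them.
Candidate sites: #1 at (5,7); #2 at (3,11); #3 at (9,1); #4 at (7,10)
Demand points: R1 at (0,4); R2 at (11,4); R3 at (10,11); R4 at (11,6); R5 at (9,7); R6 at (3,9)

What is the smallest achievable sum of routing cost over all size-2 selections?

23

Open {#1, #4}.
  R1→#1 5, R2→#1 6, R3→#4 3, R4→#4 4, R5→#4 3, R6→#1 2  ⇒ total 23.
Compare {#1, #3}: total 24.
Compare {#3, #4}: total 24.
No size-2 selection does better; minimum is 23.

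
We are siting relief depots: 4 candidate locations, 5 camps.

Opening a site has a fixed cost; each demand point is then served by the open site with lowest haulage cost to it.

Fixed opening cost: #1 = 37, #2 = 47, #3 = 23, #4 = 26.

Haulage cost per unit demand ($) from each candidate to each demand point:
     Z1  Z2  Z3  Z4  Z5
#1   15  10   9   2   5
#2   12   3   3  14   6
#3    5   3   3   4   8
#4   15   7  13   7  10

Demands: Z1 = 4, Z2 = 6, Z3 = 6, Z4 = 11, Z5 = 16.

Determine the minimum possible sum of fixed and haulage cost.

218

Open {#1, #3}: assign each demand point to its cheapest open site.
  Z1→#3 4×5=20, Z2→#3 6×3=18, Z3→#3 6×3=18, Z4→#1 11×2=22, Z5→#1 16×5=80
  haulage cost 158, fixed 60 → total 218.
Compare {#1, #3, #4}: haulage cost 158 + fixed 86 = 244.
Compare {#3}: haulage cost 228 + fixed 23 = 251.
Compare {#1, #2, #3}: haulage cost 158 + fixed 107 = 265.
All other subsets cost ≥ 244. Minimum total cost: 218.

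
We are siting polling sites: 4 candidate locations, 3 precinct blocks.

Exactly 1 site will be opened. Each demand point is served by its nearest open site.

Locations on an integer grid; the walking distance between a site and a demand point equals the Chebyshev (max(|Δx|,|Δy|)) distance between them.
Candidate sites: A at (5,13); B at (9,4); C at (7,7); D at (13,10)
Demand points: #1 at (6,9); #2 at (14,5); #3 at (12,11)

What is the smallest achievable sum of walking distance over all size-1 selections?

Open {D}.
  #1→D 7, #2→D 5, #3→D 1  ⇒ total 13.
Compare {C}: total 14.
Compare {B}: total 17.
No size-1 selection does better; minimum is 13.

13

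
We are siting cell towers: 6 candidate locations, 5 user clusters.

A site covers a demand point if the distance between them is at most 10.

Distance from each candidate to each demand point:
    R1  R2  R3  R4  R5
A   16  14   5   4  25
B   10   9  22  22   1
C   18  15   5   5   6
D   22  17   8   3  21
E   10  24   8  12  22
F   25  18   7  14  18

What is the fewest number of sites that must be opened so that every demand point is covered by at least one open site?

Coverage sets (demand points within 10 of each site):
  A: {R3, R4}
  B: {R1, R2, R5}
  C: {R3, R4, R5}
  D: {R3, R4}
  E: {R1, R3}
  F: {R3}
No single site covers all 5 demand points.
But {A, B} covers everything, so the minimum is 2.

2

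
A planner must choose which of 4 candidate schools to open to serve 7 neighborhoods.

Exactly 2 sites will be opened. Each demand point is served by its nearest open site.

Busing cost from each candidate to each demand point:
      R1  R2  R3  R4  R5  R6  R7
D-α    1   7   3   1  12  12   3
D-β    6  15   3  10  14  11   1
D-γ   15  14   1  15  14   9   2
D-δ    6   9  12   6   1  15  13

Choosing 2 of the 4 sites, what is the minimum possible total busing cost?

28

Open {D-α, D-δ}.
  R1→D-α 1, R2→D-α 7, R3→D-α 3, R4→D-α 1, R5→D-δ 1, R6→D-α 12, R7→D-α 3  ⇒ total 28.
Compare {D-α, D-γ}: total 33.
Compare {D-γ, D-δ}: total 34.
No size-2 selection does better; minimum is 28.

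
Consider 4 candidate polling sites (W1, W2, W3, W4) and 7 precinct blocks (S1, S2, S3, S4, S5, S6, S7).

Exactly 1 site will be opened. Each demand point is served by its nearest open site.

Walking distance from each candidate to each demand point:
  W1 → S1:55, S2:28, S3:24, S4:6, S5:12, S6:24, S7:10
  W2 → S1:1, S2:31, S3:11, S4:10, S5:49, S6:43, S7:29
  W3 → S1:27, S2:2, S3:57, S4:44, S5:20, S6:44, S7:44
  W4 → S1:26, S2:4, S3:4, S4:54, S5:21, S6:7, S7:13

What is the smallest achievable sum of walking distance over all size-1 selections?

129

Open {W4}.
  S1→W4 26, S2→W4 4, S3→W4 4, S4→W4 54, S5→W4 21, S6→W4 7, S7→W4 13  ⇒ total 129.
Compare {W1}: total 159.
Compare {W2}: total 174.
No size-1 selection does better; minimum is 129.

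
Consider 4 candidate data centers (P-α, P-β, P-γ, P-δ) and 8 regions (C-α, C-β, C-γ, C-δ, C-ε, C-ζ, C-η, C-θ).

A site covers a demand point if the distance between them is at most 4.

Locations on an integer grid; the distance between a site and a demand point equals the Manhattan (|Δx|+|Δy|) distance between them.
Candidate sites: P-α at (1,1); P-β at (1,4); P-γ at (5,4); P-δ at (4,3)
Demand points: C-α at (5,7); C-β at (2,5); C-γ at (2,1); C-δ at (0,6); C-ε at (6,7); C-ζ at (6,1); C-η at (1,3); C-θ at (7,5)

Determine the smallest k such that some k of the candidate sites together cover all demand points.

2

Coverage sets (demand points within 4 of each site):
  P-α: {C-γ, C-η}
  P-β: {C-β, C-γ, C-δ, C-η}
  P-γ: {C-α, C-β, C-ε, C-ζ, C-θ}
  P-δ: {C-β, C-γ, C-ζ, C-η}
No single site covers all 8 demand points.
But {P-β, P-γ} covers everything, so the minimum is 2.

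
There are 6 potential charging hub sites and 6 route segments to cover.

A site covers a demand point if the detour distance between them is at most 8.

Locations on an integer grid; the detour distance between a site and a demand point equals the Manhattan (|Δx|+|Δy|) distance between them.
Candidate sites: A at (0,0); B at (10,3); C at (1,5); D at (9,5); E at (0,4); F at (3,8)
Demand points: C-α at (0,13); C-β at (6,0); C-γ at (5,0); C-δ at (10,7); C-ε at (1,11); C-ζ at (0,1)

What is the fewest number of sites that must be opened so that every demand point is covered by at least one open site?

Coverage sets (demand points within 8 of each site):
  A: {C-β, C-γ, C-ζ}
  B: {C-β, C-γ, C-δ}
  C: {C-ε, C-ζ}
  D: {C-β, C-δ}
  E: {C-ε, C-ζ}
  F: {C-α, C-δ, C-ε}
No single site covers all 6 demand points.
But {A, F} covers everything, so the minimum is 2.

2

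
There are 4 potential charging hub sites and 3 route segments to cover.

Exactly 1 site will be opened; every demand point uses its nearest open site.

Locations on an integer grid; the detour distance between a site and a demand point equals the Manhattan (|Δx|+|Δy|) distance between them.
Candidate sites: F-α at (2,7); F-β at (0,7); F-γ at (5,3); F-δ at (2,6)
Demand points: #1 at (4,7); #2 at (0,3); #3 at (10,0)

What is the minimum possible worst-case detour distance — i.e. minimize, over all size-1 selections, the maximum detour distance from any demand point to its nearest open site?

8

Open {F-γ}.
  Farthest demand point is #3 at detour distance 8 (to F-γ); all others are ≤ 8.
With {F-δ} the worst case is 14.
With {F-α} the worst case is 15.
No size-1 selection achieves below 8.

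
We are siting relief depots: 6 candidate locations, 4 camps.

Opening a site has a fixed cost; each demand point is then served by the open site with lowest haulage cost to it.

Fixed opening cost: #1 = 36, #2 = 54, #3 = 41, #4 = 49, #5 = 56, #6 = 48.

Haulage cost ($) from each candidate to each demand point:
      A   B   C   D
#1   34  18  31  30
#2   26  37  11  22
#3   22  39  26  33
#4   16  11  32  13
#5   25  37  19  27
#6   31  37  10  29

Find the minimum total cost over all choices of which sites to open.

Open {#4}: assign each demand point to its cheapest open site.
  A→#4 16, B→#4 11, C→#4 32, D→#4 13
  haulage cost 72, fixed 49 → total 121.
Compare {#4, #6}: haulage cost 50 + fixed 97 = 147.
Compare {#1}: haulage cost 113 + fixed 36 = 149.
Compare {#2}: haulage cost 96 + fixed 54 = 150.
All other subsets cost ≥ 147. Minimum total cost: 121.

121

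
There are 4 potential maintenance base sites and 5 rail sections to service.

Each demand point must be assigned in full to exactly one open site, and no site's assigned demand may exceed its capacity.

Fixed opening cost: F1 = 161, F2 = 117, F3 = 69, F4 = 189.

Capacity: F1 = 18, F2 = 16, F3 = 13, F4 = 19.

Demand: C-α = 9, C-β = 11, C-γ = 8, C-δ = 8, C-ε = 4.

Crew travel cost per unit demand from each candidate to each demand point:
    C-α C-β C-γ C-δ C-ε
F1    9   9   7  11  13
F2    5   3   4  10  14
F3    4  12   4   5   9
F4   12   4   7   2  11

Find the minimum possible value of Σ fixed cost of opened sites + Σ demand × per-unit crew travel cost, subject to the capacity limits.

Open {F2, F3, F4}; cheapest assignment that respects the capacities:
  F2 (cap 16, load 8): C-γ — cost 8×4 = 32
  F3 (cap 13, load 13): C-α, C-ε — cost 9×4 + 4×9 = 72
  F4 (cap 19, load 19): C-β, C-δ — cost 11×4 + 8×2 = 60
  Shipping 164, fixed 375 → total 539.
  Any other capacity-feasible assignment to {F2, F3, F4} ships for at least 164.
Compare {F1, F2, F3}: its best feasible assignment gives total 593.
Compare {F1, F3, F4}: its best feasible assignment gives total 607.
Every other set of open sites that can feasibly serve all demand totals ≥ 593 even under its best assignment. Minimum: 539.

539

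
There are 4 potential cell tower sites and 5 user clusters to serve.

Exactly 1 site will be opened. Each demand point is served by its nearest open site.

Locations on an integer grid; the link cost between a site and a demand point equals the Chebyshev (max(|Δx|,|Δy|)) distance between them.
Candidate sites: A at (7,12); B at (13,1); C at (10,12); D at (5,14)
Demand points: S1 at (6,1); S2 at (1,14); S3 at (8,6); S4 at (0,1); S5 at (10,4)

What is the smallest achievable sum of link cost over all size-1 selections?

Open {B}.
  S1→B 7, S2→B 13, S3→B 5, S4→B 13, S5→B 3  ⇒ total 41.
Compare {A}: total 42.
Compare {C}: total 45.
No size-1 selection does better; minimum is 41.

41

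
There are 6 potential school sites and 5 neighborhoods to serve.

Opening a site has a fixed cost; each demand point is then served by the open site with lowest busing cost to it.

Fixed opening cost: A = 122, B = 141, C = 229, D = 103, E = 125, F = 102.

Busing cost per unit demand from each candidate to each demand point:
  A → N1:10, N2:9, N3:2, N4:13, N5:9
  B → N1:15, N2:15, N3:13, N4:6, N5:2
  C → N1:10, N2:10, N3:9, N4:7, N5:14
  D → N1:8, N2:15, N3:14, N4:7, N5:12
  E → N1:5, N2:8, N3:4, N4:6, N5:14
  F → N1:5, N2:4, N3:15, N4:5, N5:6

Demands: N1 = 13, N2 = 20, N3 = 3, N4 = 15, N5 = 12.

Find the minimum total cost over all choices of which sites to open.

439

Open {F}: assign each demand point to its cheapest open site.
  N1→F 13×5=65, N2→F 20×4=80, N3→F 3×15=45, N4→F 15×5=75, N5→F 12×6=72
  busing cost 337, fixed 102 → total 439.
Compare {A, F}: busing cost 298 + fixed 224 = 522.
Compare {B, F}: busing cost 283 + fixed 243 = 526.
Compare {E, F}: busing cost 304 + fixed 227 = 531.
All other subsets cost ≥ 522. Minimum total cost: 439.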